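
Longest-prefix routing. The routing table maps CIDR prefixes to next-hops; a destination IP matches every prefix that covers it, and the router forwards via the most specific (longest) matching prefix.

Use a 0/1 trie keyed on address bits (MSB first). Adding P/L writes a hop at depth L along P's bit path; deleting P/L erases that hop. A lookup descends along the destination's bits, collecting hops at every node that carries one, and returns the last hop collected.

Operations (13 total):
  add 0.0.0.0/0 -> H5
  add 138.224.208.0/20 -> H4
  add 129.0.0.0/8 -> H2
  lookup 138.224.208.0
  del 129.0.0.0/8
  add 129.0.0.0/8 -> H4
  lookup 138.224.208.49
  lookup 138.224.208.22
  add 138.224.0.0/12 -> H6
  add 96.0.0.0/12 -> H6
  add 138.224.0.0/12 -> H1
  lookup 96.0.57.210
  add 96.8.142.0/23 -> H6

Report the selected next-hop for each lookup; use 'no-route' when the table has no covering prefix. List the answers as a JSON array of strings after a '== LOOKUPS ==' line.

Process each operation:
  + 0.0.0.0/0 (H5) depth=0
  + 138.224.208.0/20 (H4) depth=20
  + 129.0.0.0/8 (H2) depth=8
  lookup 138.224.208.0: bits 10001010111000001101 walk d0:H5→d1:-→d2:-→d3:-→d4:-→d5:-→d6:-→d7:-→d8:-→d9:-→d10:-→d11:-→d12:-→d13:-→d14:-→d15:-→d16:-→d17:-→d18:-→d19:-→d20:H4 -> H4
  del 129.0.0.0/8 (clear depth 8)
  + 129.0.0.0/8 (H4) depth=8
  lookup 138.224.208.49: bits 10001010111000001101 walk d0:H5→d1:-→d2:-→d3:-→d4:-→d5:-→d6:-→d7:-→d8:-→d9:-→d10:-→d11:-→d12:-→d13:-→d14:-→d15:-→d16:-→d17:-→d18:-→d19:-→d20:H4 -> H4
  lookup 138.224.208.22: bits 10001010111000001101 walk d0:H5→d1:-→d2:-→d3:-→d4:-→d5:-→d6:-→d7:-→d8:-→d9:-→d10:-→d11:-→d12:-→d13:-→d14:-→d15:-→d16:-→d17:-→d18:-→d19:-→d20:H4 -> H4
  + 138.224.0.0/12 (H6) depth=12
  + 96.0.0.0/12 (H6) depth=12
  + 138.224.0.0/12 (H1) depth=12
  lookup 96.0.57.210: bits 011000000000 walk d0:H5→d1:-→d2:-→d3:-→d4:-→d5:-→d6:-→d7:-→d8:-→d9:-→d10:-→d11:-→d12:H6 -> H6
  + 96.8.142.0/23 (H6) depth=23

== LOOKUPS ==
["H4","H4","H4","H6"]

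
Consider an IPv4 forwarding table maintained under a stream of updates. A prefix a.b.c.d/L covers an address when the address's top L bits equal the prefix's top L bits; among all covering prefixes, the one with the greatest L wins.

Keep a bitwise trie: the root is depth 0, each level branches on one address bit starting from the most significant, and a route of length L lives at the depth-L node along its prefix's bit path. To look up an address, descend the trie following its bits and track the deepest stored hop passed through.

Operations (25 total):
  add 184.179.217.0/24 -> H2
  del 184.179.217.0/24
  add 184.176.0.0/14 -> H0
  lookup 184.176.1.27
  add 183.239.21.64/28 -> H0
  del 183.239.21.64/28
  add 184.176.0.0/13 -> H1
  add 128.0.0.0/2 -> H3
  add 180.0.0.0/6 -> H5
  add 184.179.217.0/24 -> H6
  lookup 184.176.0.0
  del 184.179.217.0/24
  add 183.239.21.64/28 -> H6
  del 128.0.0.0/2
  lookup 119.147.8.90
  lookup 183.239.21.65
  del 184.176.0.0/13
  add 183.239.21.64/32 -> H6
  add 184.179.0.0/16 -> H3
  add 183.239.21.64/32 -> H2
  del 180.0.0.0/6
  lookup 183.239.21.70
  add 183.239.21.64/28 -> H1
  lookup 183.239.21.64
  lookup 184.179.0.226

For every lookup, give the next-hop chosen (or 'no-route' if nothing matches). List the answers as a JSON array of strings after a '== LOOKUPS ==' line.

Process each operation:
  + 184.179.217.0/24 (H2) depth=24
  del 184.179.217.0/24 (clear depth 24)
  + 184.176.0.0/14 (H0) depth=14
  ? 184.176.1.27  path d0:-→d1:-→d2:-→d3:-→d4:-→d5:-→d6:-→d7:-→d8:-→d9:-→d10:-→d11:-→d12:-→d13:-→d14:H0  best=H0
  + 183.239.21.64/28 (H0) depth=28
  del 183.239.21.64/28 (clear depth 28)
  + 184.176.0.0/13 (H1) depth=13
  + 128.0.0.0/2 (H3) depth=2
  + 180.0.0.0/6 (H5) depth=6
  + 184.179.217.0/24 (H6) depth=24
  ? 184.176.0.0  path d0:-→d1:-→d2:H3→d3:-→d4:-→d5:-→d6:-→d7:-→d8:-→d9:-→d10:-→d11:-→d12:-→d13:H1→d14:H0  best=H0
  del 184.179.217.0/24 (clear depth 24)
  + 183.239.21.64/28 (H6) depth=28
  del 128.0.0.0/2 (clear depth 2)
  ? 119.147.8.90  path d0:-  best=no-route
  ? 183.239.21.65  path d0:-→d1:-→d2:-→d3:-→d4:-→d5:-→d6:H5→d7:-→d8:-→d9:-→d10:-→d11:-→d12:-→d13:-→d14:-→d15:-→d16:-→d17:-→d18:-→d19:-→d20:-→d21:-→d22:-→d23:-→d24:-→d25:-→d26:-→d27:-→d28:H6  best=H6
  del 184.176.0.0/13 (clear depth 13)
  + 183.239.21.64/32 (H6) depth=32
  + 184.179.0.0/16 (H3) depth=16
  + 183.239.21.64/32 (H2) depth=32
  del 180.0.0.0/6 (clear depth 6)
  ? 183.239.21.70  path d0:-→d1:-→d2:-→d3:-→d4:-→d5:-→d6:-→d7:-→d8:-→d9:-→d10:-→d11:-→d12:-→d13:-→d14:-→d15:-→d16:-→d17:-→d18:-→d19:-→d20:-→d21:-→d22:-→d23:-→d24:-→d25:-→d26:-→d27:-→d28:H6→d29:-  best=H6
  + 183.239.21.64/28 (H1) depth=28
  ? 183.239.21.64  path d0:-→d1:-→d2:-→d3:-→d4:-→d5:-→d6:-→d7:-→d8:-→d9:-→d10:-→d11:-→d12:-→d13:-→d14:-→d15:-→d16:-→d17:-→d18:-→d19:-→d20:-→d21:-→d22:-→d23:-→d24:-→d25:-→d26:-→d27:-→d28:H1→d29:-→d30:-→d31:-→d32:H2  best=H2
  ? 184.179.0.226  path d0:-→d1:-→d2:-→d3:-→d4:-→d5:-→d6:-→d7:-→d8:-→d9:-→d10:-→d11:-→d12:-→d13:-→d14:H0→d15:-→d16:H3  best=H3

== LOOKUPS ==
["H0","H0","no-route","H6","H6","H2","H3"]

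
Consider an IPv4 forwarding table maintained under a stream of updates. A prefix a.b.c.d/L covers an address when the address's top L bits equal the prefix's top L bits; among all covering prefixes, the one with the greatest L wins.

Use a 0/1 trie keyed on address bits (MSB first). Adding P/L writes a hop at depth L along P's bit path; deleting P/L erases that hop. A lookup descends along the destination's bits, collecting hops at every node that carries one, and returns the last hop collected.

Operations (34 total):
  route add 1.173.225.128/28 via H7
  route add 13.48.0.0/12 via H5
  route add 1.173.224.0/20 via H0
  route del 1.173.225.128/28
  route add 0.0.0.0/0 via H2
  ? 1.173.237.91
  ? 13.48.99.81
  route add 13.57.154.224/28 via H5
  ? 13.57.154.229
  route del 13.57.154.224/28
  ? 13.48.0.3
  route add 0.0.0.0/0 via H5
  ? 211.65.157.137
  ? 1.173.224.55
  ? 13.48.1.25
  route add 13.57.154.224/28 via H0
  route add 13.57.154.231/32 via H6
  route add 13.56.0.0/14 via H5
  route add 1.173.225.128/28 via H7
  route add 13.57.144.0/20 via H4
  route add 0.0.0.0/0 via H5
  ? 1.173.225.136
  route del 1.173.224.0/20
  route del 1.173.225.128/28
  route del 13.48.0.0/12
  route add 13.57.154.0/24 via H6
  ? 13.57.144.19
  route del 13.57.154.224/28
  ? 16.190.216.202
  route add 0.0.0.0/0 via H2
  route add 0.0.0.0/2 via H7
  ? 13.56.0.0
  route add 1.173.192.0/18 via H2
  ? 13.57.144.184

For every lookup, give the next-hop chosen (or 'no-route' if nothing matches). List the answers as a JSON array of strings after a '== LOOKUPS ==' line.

Trace:
  + 1.173.225.128/28 (H7) depth=28
  + 13.48.0.0/12 (H5) depth=12
  + 1.173.224.0/20 (H0) depth=20
  - 1.173.225.128/28 clear@28
  + 0.0.0.0/0 (H2) depth=0
  Q 1.173.237.91: descend 00000001101011011110 ; hops seen [H2,H0] ; pick H0
  Q 13.48.99.81: descend 000011010011 ; hops seen [H2,H5] ; pick H5
  + 13.57.154.224/28 (H5) depth=28
  Q 13.57.154.229: descend 0000110100111001100110101110 ; hops seen [H2,H5,H5] ; pick H5
  - 13.57.154.224/28 clear@28
  Q 13.48.0.3: descend 000011010011 ; hops seen [H2,H5] ; pick H5
  + 0.0.0.0/0 (H5) depth=0
  Q 211.65.157.137: descend ε ; hops seen [H5] ; pick H5
  Q 1.173.224.55: descend 00000001101011011110000 ; hops seen [H5,H0] ; pick H0
  Q 13.48.1.25: descend 000011010011 ; hops seen [H5,H5] ; pick H5
  + 13.57.154.224/28 (H0) depth=28
  + 13.57.154.231/32 (H6) depth=32
  + 13.56.0.0/14 (H5) depth=14
  + 1.173.225.128/28 (H7) depth=28
  + 13.57.144.0/20 (H4) depth=20
  + 0.0.0.0/0 (H5) depth=0
  Q 1.173.225.136: descend 0000000110101101111000011000 ; hops seen [H5,H0,H7] ; pick H7
  - 1.173.224.0/20 clear@20
  - 1.173.225.128/28 clear@28
  - 13.48.0.0/12 clear@12
  + 13.57.154.0/24 (H6) depth=24
  Q 13.57.144.19: descend 00001101001110011001 ; hops seen [H5,H5,H4] ; pick H4
  - 13.57.154.224/28 clear@28
  Q 16.190.216.202: descend 000 ; hops seen [H5] ; pick H5
  + 0.0.0.0/0 (H2) depth=0
  + 0.0.0.0/2 (H7) depth=2
  Q 13.56.0.0: descend 000011010011100 ; hops seen [H2,H7,H5] ; pick H5
  + 1.173.192.0/18 (H2) depth=18
  Q 13.57.144.184: descend 00001101001110011001 ; hops seen [H2,H7,H5,H4] ; pick H4

== LOOKUPS ==
["H0","H5","H5","H5","H5","H0","H5","H7","H4","H5","H5","H4"]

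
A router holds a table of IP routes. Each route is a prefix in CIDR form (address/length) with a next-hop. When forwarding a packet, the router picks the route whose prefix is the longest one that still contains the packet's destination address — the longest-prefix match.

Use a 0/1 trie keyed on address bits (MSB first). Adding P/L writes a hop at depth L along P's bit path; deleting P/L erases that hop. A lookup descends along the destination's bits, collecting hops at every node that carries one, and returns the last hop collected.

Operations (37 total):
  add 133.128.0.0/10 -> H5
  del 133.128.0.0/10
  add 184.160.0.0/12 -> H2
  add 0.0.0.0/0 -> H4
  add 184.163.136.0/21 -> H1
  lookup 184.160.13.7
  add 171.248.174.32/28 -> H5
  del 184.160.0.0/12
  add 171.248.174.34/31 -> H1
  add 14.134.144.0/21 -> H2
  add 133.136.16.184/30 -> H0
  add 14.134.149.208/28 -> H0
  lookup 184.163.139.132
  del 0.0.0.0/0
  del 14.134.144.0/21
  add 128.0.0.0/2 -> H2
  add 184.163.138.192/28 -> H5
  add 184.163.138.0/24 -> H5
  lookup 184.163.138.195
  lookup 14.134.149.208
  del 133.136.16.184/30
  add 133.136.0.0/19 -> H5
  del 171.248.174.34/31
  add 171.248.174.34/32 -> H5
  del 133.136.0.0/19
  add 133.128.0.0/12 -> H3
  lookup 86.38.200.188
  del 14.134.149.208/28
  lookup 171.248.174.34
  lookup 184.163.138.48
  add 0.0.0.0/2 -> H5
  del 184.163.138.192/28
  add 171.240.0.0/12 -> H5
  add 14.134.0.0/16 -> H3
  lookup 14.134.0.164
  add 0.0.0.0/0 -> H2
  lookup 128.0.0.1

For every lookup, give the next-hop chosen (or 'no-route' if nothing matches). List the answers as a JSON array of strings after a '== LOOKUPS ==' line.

Trace:
  add 133.128.0.0/10 -> H5 at depth 10
  - 133.128.0.0/10 clear@10
  add 184.160.0.0/12 -> H2 at depth 12
  add 0.0.0.0/0 -> H4 at depth 0
  add 184.163.136.0/21 -> H1 at depth 21
  lookup 184.160.13.7: bits 10111000101000 walk d0:H4→d1:-→d2:-→d3:-→d4:-→d5:-→d6:-→d7:-→d8:-→d9:-→d10:-→d11:-→d12:H2→d13:-→d14:- -> H2
  add 171.248.174.32/28 -> H5 at depth 28
  - 184.160.0.0/12 clear@12
  add 171.248.174.34/31 -> H1 at depth 31
  add 14.134.144.0/21 -> H2 at depth 21
  add 133.136.16.184/30 -> H0 at depth 30
  add 14.134.149.208/28 -> H0 at depth 28
  lookup 184.163.139.132: bits 101110001010001110001 walk d0:H4→d1:-→d2:-→d3:-→d4:-→d5:-→d6:-→d7:-→d8:-→d9:-→d10:-→d11:-→d12:-→d13:-→d14:-→d15:-→d16:-→d17:-→d18:-→d19:-→d20:-→d21:H1 -> H1
  - 0.0.0.0/0 clear@0
  - 14.134.144.0/21 clear@21
  add 128.0.0.0/2 -> H2 at depth 2
  add 184.163.138.192/28 -> H5 at depth 28
  add 184.163.138.0/24 -> H5 at depth 24
  lookup 184.163.138.195: bits 1011100010100011100010101100 walk d0:-→d1:-→d2:H2→d3:-→d4:-→d5:-→d6:-→d7:-→d8:-→d9:-→d10:-→d11:-→d12:-→d13:-→d14:-→d15:-→d16:-→d17:-→d18:-→d19:-→d20:-→d21:H1→d22:-→d23:-→d24:H5→d25:-→d26:-→d27:-→d28:H5 -> H5
  lookup 14.134.149.208: bits 0000111010000110100101011101 walk d0:-→d1:-→d2:-→d3:-→d4:-→d5:-→d6:-→d7:-→d8:-→d9:-→d10:-→d11:-→d12:-→d13:-→d14:-→d15:-→d16:-→d17:-→d18:-→d19:-→d20:-→d21:-→d22:-→d23:-→d24:-→d25:-→d26:-→d27:-→d28:H0 -> H0
  - 133.136.16.184/30 clear@30
  add 133.136.0.0/19 -> H5 at depth 19
  - 171.248.174.34/31 clear@31
  add 171.248.174.34/32 -> H5 at depth 32
  - 133.136.0.0/19 clear@19
  add 133.128.0.0/12 -> H3 at depth 12
  lookup 86.38.200.188: bits 0 walk d0:-→d1:- -> no-route
  - 14.134.149.208/28 clear@28
  lookup 171.248.174.34: bits 10101011111110001010111000100010 walk d0:-→d1:-→d2:H2→d3:-→d4:-→d5:-→d6:-→d7:-→d8:-→d9:-→d10:-→d11:-→d12:-→d13:-→d14:-→d15:-→d16:-→d17:-→d18:-→d19:-→d20:-→d21:-→d22:-→d23:-→d24:-→d25:-→d26:-→d27:-→d28:H5→d29:-→d30:-→d31:-→d32:H5 -> H5
  lookup 184.163.138.48: bits 101110001010001110001010 walk d0:-→d1:-→d2:H2→d3:-→d4:-→d5:-→d6:-→d7:-→d8:-→d9:-→d10:-→d11:-→d12:-→d13:-→d14:-→d15:-→d16:-→d17:-→d18:-→d19:-→d20:-→d21:H1→d22:-→d23:-→d24:H5 -> H5
  add 0.0.0.0/2 -> H5 at depth 2
  - 184.163.138.192/28 clear@28
  add 171.240.0.0/12 -> H5 at depth 12
  add 14.134.0.0/16 -> H3 at depth 16
  lookup 14.134.0.164: bits 0000111010000110 walk d0:-→d1:-→d2:H5→d3:-→d4:-→d5:-→d6:-→d7:-→d8:-→d9:-→d10:-→d11:-→d12:-→d13:-→d14:-→d15:-→d16:H3 -> H3
  add 0.0.0.0/0 -> H2 at depth 0
  lookup 128.0.0.1: bits 10000 walk d0:H2→d1:-→d2:H2→d3:-→d4:-→d5:- -> H2

== LOOKUPS ==
["H2","H1","H5","H0","no-route","H5","H5","H3","H2"]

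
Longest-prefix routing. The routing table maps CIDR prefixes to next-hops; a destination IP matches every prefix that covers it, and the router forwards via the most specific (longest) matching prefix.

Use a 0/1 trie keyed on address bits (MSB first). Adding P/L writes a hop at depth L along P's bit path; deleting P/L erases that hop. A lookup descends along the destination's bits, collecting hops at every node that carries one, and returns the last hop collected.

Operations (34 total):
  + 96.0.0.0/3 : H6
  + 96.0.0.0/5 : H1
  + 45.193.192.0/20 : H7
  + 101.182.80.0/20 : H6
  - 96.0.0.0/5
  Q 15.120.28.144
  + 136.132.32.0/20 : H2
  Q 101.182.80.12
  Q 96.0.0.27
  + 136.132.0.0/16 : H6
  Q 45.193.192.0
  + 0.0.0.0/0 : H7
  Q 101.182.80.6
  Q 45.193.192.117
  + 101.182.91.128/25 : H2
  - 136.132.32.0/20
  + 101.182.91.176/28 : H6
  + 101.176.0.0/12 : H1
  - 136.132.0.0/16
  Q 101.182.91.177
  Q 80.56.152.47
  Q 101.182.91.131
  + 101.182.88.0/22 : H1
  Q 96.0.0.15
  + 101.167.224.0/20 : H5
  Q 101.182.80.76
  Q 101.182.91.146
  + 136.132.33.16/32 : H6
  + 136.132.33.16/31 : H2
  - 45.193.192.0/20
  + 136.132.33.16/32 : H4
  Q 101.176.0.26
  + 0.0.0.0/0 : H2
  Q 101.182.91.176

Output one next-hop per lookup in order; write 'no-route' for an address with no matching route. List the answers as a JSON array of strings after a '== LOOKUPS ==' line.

Trace:
  + 96.0.0.0/3 (H6) depth=3
  + 96.0.0.0/5 (H1) depth=5
  + 45.193.192.0/20 (H7) depth=20
  + 101.182.80.0/20 (H6) depth=20
  - 96.0.0.0/5 clear@5
  lookup 15.120.28.144: bits 00 walk d0:-→d1:-→d2:- -> no-route
  + 136.132.32.0/20 (H2) depth=20
  lookup 101.182.80.12: bits 01100101101101100101 walk d0:-→d1:-→d2:-→d3:H6→d4:-→d5:-→d6:-→d7:-→d8:-→d9:-→d10:-→d11:-→d12:-→d13:-→d14:-→d15:-→d16:-→d17:-→d18:-→d19:-→d20:H6 -> H6
  lookup 96.0.0.27: bits 01100 walk d0:-→d1:-→d2:-→d3:H6→d4:-→d5:- -> H6
  + 136.132.0.0/16 (H6) depth=16
  lookup 45.193.192.0: bits 00101101110000011100 walk d0:-→d1:-→d2:-→d3:-→d4:-→d5:-→d6:-→d7:-→d8:-→d9:-→d10:-→d11:-→d12:-→d13:-→d14:-→d15:-→d16:-→d17:-→d18:-→d19:-→d20:H7 -> H7
  + 0.0.0.0/0 (H7) depth=0
  lookup 101.182.80.6: bits 01100101101101100101 walk d0:H7→d1:-→d2:-→d3:H6→d4:-→d5:-→d6:-→d7:-→d8:-→d9:-→d10:-→d11:-→d12:-→d13:-→d14:-→d15:-→d16:-→d17:-→d18:-→d19:-→d20:H6 -> H6
  lookup 45.193.192.117: bits 00101101110000011100 walk d0:H7→d1:-→d2:-→d3:-→d4:-→d5:-→d6:-→d7:-→d8:-→d9:-→d10:-→d11:-→d12:-→d13:-→d14:-→d15:-→d16:-→d17:-→d18:-→d19:-→d20:H7 -> H7
  + 101.182.91.128/25 (H2) depth=25
  - 136.132.32.0/20 clear@20
  + 101.182.91.176/28 (H6) depth=28
  + 101.176.0.0/12 (H1) depth=12
  - 136.132.0.0/16 clear@16
  lookup 101.182.91.177: bits 0110010110110110010110111011 walk d0:H7→d1:-→d2:-→d3:H6→d4:-→d5:-→d6:-→d7:-→d8:-→d9:-→d10:-→d11:-→d12:H1→d13:-→d14:-→d15:-→d16:-→d17:-→d18:-→d19:-→d20:H6→d21:-→d22:-→d23:-→d24:-→d25:H2→d26:-→d27:-→d28:H6 -> H6
  lookup 80.56.152.47: bits 01 walk d0:H7→d1:-→d2:- -> H7
  lookup 101.182.91.131: bits 01100101101101100101101110 walk d0:H7→d1:-→d2:-→d3:H6→d4:-→d5:-→d6:-→d7:-→d8:-→d9:-→d10:-→d11:-→d12:H1→d13:-→d14:-→d15:-→d16:-→d17:-→d18:-→d19:-→d20:H6→d21:-→d22:-→d23:-→d24:-→d25:H2→d26:- -> H2
  + 101.182.88.0/22 (H1) depth=22
  lookup 96.0.0.15: bits 01100 walk d0:H7→d1:-→d2:-→d3:H6→d4:-→d5:- -> H6
  + 101.167.224.0/20 (H5) depth=20
  lookup 101.182.80.76: bits 01100101101101100101 walk d0:H7→d1:-→d2:-→d3:H6→d4:-→d5:-→d6:-→d7:-→d8:-→d9:-→d10:-→d11:-→d12:H1→d13:-→d14:-→d15:-→d16:-→d17:-→d18:-→d19:-→d20:H6 -> H6
  lookup 101.182.91.146: bits 01100101101101100101101110 walk d0:H7→d1:-→d2:-→d3:H6→d4:-→d5:-→d6:-→d7:-→d8:-→d9:-→d10:-→d11:-→d12:H1→d13:-→d14:-→d15:-→d16:-→d17:-→d18:-→d19:-→d20:H6→d21:-→d22:H1→d23:-→d24:-→d25:H2→d26:- -> H2
  + 136.132.33.16/32 (H6) depth=32
  + 136.132.33.16/31 (H2) depth=31
  - 45.193.192.0/20 clear@20
  + 136.132.33.16/32 (H4) depth=32
  lookup 101.176.0.26: bits 0110010110110 walk d0:H7→d1:-→d2:-→d3:H6→d4:-→d5:-→d6:-→d7:-→d8:-→d9:-→d10:-→d11:-→d12:H1→d13:- -> H1
  + 0.0.0.0/0 (H2) depth=0
  lookup 101.182.91.176: bits 0110010110110110010110111011 walk d0:H2→d1:-→d2:-→d3:H6→d4:-→d5:-→d6:-→d7:-→d8:-→d9:-→d10:-→d11:-→d12:H1→d13:-→d14:-→d15:-→d16:-→d17:-→d18:-→d19:-→d20:H6→d21:-→d22:H1→d23:-→d24:-→d25:H2→d26:-→d27:-→d28:H6 -> H6

== LOOKUPS ==
["no-route","H6","H6","H7","H6","H7","H6","H7","H2","H6","H6","H2","H1","H6"]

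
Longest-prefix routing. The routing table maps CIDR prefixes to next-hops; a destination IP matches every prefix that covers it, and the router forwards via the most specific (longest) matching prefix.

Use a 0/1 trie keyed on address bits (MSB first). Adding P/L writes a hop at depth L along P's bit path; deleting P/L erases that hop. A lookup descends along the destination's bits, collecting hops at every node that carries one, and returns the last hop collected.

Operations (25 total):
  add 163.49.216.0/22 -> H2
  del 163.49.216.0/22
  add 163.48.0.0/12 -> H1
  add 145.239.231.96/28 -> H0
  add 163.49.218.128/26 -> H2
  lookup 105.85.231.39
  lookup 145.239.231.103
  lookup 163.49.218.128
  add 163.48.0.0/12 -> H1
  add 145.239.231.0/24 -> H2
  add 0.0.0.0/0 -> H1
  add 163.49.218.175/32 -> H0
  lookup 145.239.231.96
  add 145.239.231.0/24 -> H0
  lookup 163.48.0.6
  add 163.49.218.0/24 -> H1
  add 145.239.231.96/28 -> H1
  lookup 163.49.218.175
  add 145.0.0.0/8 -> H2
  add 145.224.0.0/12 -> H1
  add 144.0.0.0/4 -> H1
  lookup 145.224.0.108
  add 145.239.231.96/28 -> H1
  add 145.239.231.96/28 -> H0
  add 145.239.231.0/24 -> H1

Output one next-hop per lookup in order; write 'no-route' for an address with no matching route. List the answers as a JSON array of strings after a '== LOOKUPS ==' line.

Process each operation:
  add 163.49.216.0/22 -> H2 at depth 22
  - 163.49.216.0/22 clear@22
  add 163.48.0.0/12 -> H1 at depth 12
  add 145.239.231.96/28 -> H0 at depth 28
  add 163.49.218.128/26 -> H2 at depth 26
  lookup 105.85.231.39: bits ε walk d0:- -> no-route
  lookup 145.239.231.103: bits 1001000111101111111001110110 walk d0:-→d1:-→d2:-→d3:-→d4:-→d5:-→d6:-→d7:-→d8:-→d9:-→d10:-→d11:-→d12:-→d13:-→d14:-→d15:-→d16:-→d17:-→d18:-→d19:-→d20:-→d21:-→d22:-→d23:-→d24:-→d25:-→d26:-→d27:-→d28:H0 -> H0
  lookup 163.49.218.128: bits 10100011001100011101101010 walk d0:-→d1:-→d2:-→d3:-→d4:-→d5:-→d6:-→d7:-→d8:-→d9:-→d10:-→d11:-→d12:H1→d13:-→d14:-→d15:-→d16:-→d17:-→d18:-→d19:-→d20:-→d21:-→d22:-→d23:-→d24:-→d25:-→d26:H2 -> H2
  add 163.48.0.0/12 -> H1 at depth 12
  add 145.239.231.0/24 -> H2 at depth 24
  add 0.0.0.0/0 -> H1 at depth 0
  add 163.49.218.175/32 -> H0 at depth 32
  lookup 145.239.231.96: bits 1001000111101111111001110110 walk d0:H1→d1:-→d2:-→d3:-→d4:-→d5:-→d6:-→d7:-→d8:-→d9:-→d10:-→d11:-→d12:-→d13:-→d14:-→d15:-→d16:-→d17:-→d18:-→d19:-→d20:-→d21:-→d22:-→d23:-→d24:H2→d25:-→d26:-→d27:-→d28:H0 -> H0
  add 145.239.231.0/24 -> H0 at depth 24
  lookup 163.48.0.6: bits 101000110011000 walk d0:H1→d1:-→d2:-→d3:-→d4:-→d5:-→d6:-→d7:-→d8:-→d9:-→d10:-→d11:-→d12:H1→d13:-→d14:-→d15:- -> H1
  add 163.49.218.0/24 -> H1 at depth 24
  add 145.239.231.96/28 -> H1 at depth 28
  lookup 163.49.218.175: bits 10100011001100011101101010101111 walk d0:H1→d1:-→d2:-→d3:-→d4:-→d5:-→d6:-→d7:-→d8:-→d9:-→d10:-→d11:-→d12:H1→d13:-→d14:-→d15:-→d16:-→d17:-→d18:-→d19:-→d20:-→d21:-→d22:-→d23:-→d24:H1→d25:-→d26:H2→d27:-→d28:-→d29:-→d30:-→d31:-→d32:H0 -> H0
  add 145.0.0.0/8 -> H2 at depth 8
  add 145.224.0.0/12 -> H1 at depth 12
  add 144.0.0.0/4 -> H1 at depth 4
  lookup 145.224.0.108: bits 100100011110 walk d0:H1→d1:-→d2:-→d3:-→d4:H1→d5:-→d6:-→d7:-→d8:H2→d9:-→d10:-→d11:-→d12:H1 -> H1
  add 145.239.231.96/28 -> H1 at depth 28
  add 145.239.231.96/28 -> H0 at depth 28
  add 145.239.231.0/24 -> H1 at depth 24

== LOOKUPS ==
["no-route","H0","H2","H0","H1","H0","H1"]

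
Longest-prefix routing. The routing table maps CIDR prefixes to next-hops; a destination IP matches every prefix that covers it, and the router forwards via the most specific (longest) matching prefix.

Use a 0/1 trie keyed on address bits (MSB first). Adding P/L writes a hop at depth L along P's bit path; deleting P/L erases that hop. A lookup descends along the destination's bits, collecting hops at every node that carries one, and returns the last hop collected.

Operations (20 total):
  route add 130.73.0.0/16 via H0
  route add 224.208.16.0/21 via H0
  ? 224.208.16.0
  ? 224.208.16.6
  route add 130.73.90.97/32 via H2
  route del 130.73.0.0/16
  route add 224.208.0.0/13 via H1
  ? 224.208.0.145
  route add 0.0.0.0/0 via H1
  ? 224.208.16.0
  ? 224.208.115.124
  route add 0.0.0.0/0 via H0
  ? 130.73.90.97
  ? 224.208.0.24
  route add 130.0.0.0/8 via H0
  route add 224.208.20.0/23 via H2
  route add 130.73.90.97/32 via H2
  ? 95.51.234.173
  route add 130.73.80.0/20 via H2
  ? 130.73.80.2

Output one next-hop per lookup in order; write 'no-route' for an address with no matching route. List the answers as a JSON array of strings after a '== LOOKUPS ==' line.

Apply in order:
  add 130.73.0.0/16 -> H0 at depth 16
  add 224.208.16.0/21 -> H0 at depth 21
  ? 224.208.16.0  path d0:-→d1:-→d2:-→d3:-→d4:-→d5:-→d6:-→d7:-→d8:-→d9:-→d10:-→d11:-→d12:-→d13:-→d14:-→d15:-→d16:-→d17:-→d18:-→d19:-→d20:-→d21:H0  best=H0
  ? 224.208.16.6  path d0:-→d1:-→d2:-→d3:-→d4:-→d5:-→d6:-→d7:-→d8:-→d9:-→d10:-→d11:-→d12:-→d13:-→d14:-→d15:-→d16:-→d17:-→d18:-→d19:-→d20:-→d21:H0  best=H0
  add 130.73.90.97/32 -> H2 at depth 32
  - 130.73.0.0/16 clear@16
  add 224.208.0.0/13 -> H1 at depth 13
  ? 224.208.0.145  path d0:-→d1:-→d2:-→d3:-→d4:-→d5:-→d6:-→d7:-→d8:-→d9:-→d10:-→d11:-→d12:-→d13:H1→d14:-→d15:-→d16:-→d17:-→d18:-→d19:-  best=H1
  add 0.0.0.0/0 -> H1 at depth 0
  ? 224.208.16.0  path d0:H1→d1:-→d2:-→d3:-→d4:-→d5:-→d6:-→d7:-→d8:-→d9:-→d10:-→d11:-→d12:-→d13:H1→d14:-→d15:-→d16:-→d17:-→d18:-→d19:-→d20:-→d21:H0  best=H0
  ? 224.208.115.124  path d0:H1→d1:-→d2:-→d3:-→d4:-→d5:-→d6:-→d7:-→d8:-→d9:-→d10:-→d11:-→d12:-→d13:H1→d14:-→d15:-→d16:-→d17:-  best=H1
  add 0.0.0.0/0 -> H0 at depth 0
  ? 130.73.90.97  path d0:H0→d1:-→d2:-→d3:-→d4:-→d5:-→d6:-→d7:-→d8:-→d9:-→d10:-→d11:-→d12:-→d13:-→d14:-→d15:-→d16:-→d17:-→d18:-→d19:-→d20:-→d21:-→d22:-→d23:-→d24:-→d25:-→d26:-→d27:-→d28:-→d29:-→d30:-→d31:-→d32:H2  best=H2
  ? 224.208.0.24  path d0:H0→d1:-→d2:-→d3:-→d4:-→d5:-→d6:-→d7:-→d8:-→d9:-→d10:-→d11:-→d12:-→d13:H1→d14:-→d15:-→d16:-→d17:-→d18:-→d19:-  best=H1
  add 130.0.0.0/8 -> H0 at depth 8
  add 224.208.20.0/23 -> H2 at depth 23
  add 130.73.90.97/32 -> H2 at depth 32
  ? 95.51.234.173  path d0:H0  best=H0
  add 130.73.80.0/20 -> H2 at depth 20
  ? 130.73.80.2  path d0:H0→d1:-→d2:-→d3:-→d4:-→d5:-→d6:-→d7:-→d8:H0→d9:-→d10:-→d11:-→d12:-→d13:-→d14:-→d15:-→d16:-→d17:-→d18:-→d19:-→d20:H2  best=H2

== LOOKUPS ==
["H0","H0","H1","H0","H1","H2","H1","H0","H2"]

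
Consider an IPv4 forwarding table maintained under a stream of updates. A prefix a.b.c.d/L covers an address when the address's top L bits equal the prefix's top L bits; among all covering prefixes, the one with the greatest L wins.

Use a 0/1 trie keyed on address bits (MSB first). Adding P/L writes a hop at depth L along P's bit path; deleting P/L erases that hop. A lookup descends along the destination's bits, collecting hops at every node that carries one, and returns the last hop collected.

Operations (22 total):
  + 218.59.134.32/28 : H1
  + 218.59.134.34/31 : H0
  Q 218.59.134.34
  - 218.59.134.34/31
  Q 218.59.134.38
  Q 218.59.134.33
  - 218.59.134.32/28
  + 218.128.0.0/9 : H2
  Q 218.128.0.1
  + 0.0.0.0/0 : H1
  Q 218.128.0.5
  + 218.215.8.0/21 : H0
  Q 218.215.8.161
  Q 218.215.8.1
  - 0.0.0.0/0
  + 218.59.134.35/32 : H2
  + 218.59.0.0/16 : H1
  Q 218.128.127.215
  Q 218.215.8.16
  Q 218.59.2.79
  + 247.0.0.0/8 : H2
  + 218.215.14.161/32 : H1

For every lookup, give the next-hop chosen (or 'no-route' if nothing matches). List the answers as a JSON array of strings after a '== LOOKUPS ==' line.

Trace:
  + 218.59.134.32/28 (H1) depth=28
  + 218.59.134.34/31 (H0) depth=31
  Q 218.59.134.34: descend 1101101000111011100001100010001 ; hops seen [H1,H0] ; pick H0
  del 218.59.134.34/31 (clear depth 31)
  Q 218.59.134.38: descend 11011010001110111000011000100 ; hops seen [H1] ; pick H1
  Q 218.59.134.33: descend 110110100011101110000110001000 ; hops seen [H1] ; pick H1
  del 218.59.134.32/28 (clear depth 28)
  + 218.128.0.0/9 (H2) depth=9
  Q 218.128.0.1: descend 110110101 ; hops seen [H2] ; pick H2
  + 0.0.0.0/0 (H1) depth=0
  Q 218.128.0.5: descend 110110101 ; hops seen [H1,H2] ; pick H2
  + 218.215.8.0/21 (H0) depth=21
  Q 218.215.8.161: descend 110110101101011100001 ; hops seen [H1,H2,H0] ; pick H0
  Q 218.215.8.1: descend 110110101101011100001 ; hops seen [H1,H2,H0] ; pick H0
  del 0.0.0.0/0 (clear depth 0)
  + 218.59.134.35/32 (H2) depth=32
  + 218.59.0.0/16 (H1) depth=16
  Q 218.128.127.215: descend 110110101 ; hops seen [H2] ; pick H2
  Q 218.215.8.16: descend 110110101101011100001 ; hops seen [H2,H0] ; pick H0
  Q 218.59.2.79: descend 1101101000111011 ; hops seen [H1] ; pick H1
  + 247.0.0.0/8 (H2) depth=8
  + 218.215.14.161/32 (H1) depth=32

== LOOKUPS ==
["H0","H1","H1","H2","H2","H0","H0","H2","H0","H1"]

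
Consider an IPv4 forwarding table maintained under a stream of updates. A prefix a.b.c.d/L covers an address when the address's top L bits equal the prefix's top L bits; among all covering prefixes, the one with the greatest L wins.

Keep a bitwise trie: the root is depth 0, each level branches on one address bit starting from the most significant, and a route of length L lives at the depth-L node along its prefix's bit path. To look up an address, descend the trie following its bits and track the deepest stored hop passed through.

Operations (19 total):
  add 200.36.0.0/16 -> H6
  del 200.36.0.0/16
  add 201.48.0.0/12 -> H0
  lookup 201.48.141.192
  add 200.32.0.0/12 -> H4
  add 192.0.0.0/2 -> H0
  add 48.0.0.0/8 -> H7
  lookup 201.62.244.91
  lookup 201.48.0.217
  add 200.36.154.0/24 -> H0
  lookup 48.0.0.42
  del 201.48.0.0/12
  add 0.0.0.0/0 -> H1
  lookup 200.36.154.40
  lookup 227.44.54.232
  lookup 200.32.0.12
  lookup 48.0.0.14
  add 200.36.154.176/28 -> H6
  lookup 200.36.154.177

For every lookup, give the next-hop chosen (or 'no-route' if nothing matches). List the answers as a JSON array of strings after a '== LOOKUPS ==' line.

Apply in order:
  + 200.36.0.0/16 (H6) depth=16
  - 200.36.0.0/16 clear@16
  + 201.48.0.0/12 (H0) depth=12
  Q 201.48.141.192: descend 110010010011 ; hops seen [H0] ; pick H0
  + 200.32.0.0/12 (H4) depth=12
  + 192.0.0.0/2 (H0) depth=2
  + 48.0.0.0/8 (H7) depth=8
  Q 201.62.244.91: descend 110010010011 ; hops seen [H0,H0] ; pick H0
  Q 201.48.0.217: descend 110010010011 ; hops seen [H0,H0] ; pick H0
  + 200.36.154.0/24 (H0) depth=24
  Q 48.0.0.42: descend 00110000 ; hops seen [H7] ; pick H7
  - 201.48.0.0/12 clear@12
  + 0.0.0.0/0 (H1) depth=0
  Q 200.36.154.40: descend 110010000010010010011010 ; hops seen [H1,H0,H4,H0] ; pick H0
  Q 227.44.54.232: descend 11 ; hops seen [H1,H0] ; pick H0
  Q 200.32.0.12: descend 1100100000100 ; hops seen [H1,H0,H4] ; pick H4
  Q 48.0.0.14: descend 00110000 ; hops seen [H1,H7] ; pick H7
  + 200.36.154.176/28 (H6) depth=28
  Q 200.36.154.177: descend 1100100000100100100110101011 ; hops seen [H1,H0,H4,H0,H6] ; pick H6

== LOOKUPS ==
["H0","H0","H0","H7","H0","H0","H4","H7","H6"]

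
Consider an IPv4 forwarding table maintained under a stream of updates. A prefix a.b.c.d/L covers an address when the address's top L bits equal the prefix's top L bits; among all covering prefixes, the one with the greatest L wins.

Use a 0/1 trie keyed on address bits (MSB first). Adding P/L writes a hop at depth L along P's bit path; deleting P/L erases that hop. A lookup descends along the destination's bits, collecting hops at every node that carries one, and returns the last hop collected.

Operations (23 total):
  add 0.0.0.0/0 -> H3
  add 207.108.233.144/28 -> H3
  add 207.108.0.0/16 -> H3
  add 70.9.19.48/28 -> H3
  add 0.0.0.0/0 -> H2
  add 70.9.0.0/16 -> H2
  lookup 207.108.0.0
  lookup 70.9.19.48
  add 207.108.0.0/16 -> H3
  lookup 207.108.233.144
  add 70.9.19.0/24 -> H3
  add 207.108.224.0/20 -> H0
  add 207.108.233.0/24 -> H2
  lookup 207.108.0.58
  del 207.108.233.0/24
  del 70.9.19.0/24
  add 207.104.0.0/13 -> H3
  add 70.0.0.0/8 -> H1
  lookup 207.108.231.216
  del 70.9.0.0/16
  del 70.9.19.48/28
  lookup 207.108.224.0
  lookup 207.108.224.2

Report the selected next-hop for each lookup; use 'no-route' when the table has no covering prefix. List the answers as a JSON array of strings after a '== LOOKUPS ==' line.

Apply in order:
  add 0.0.0.0/0 -> H3 at depth 0
  add 207.108.233.144/28 -> H3 at depth 28
  add 207.108.0.0/16 -> H3 at depth 16
  add 70.9.19.48/28 -> H3 at depth 28
  add 0.0.0.0/0 -> H2 at depth 0
  add 70.9.0.0/16 -> H2 at depth 16
  ? 207.108.0.0  path d0:H2→d1:-→d2:-→d3:-→d4:-→d5:-→d6:-→d7:-→d8:-→d9:-→d10:-→d11:-→d12:-→d13:-→d14:-→d15:-→d16:H3  best=H3
  ? 70.9.19.48  path d0:H2→d1:-→d2:-→d3:-→d4:-→d5:-→d6:-→d7:-→d8:-→d9:-→d10:-→d11:-→d12:-→d13:-→d14:-→d15:-→d16:H2→d17:-→d18:-→d19:-→d20:-→d21:-→d22:-→d23:-→d24:-→d25:-→d26:-→d27:-→d28:H3  best=H3
  add 207.108.0.0/16 -> H3 at depth 16
  ? 207.108.233.144  path d0:H2→d1:-→d2:-→d3:-→d4:-→d5:-→d6:-→d7:-→d8:-→d9:-→d10:-→d11:-→d12:-→d13:-→d14:-→d15:-→d16:H3→d17:-→d18:-→d19:-→d20:-→d21:-→d22:-→d23:-→d24:-→d25:-→d26:-→d27:-→d28:H3  best=H3
  add 70.9.19.0/24 -> H3 at depth 24
  add 207.108.224.0/20 -> H0 at depth 20
  add 207.108.233.0/24 -> H2 at depth 24
  ? 207.108.0.58  path d0:H2→d1:-→d2:-→d3:-→d4:-→d5:-→d6:-→d7:-→d8:-→d9:-→d10:-→d11:-→d12:-→d13:-→d14:-→d15:-→d16:H3  best=H3
  - 207.108.233.0/24 clear@24
  - 70.9.19.0/24 clear@24
  add 207.104.0.0/13 -> H3 at depth 13
  add 70.0.0.0/8 -> H1 at depth 8
  ? 207.108.231.216  path d0:H2→d1:-→d2:-→d3:-→d4:-→d5:-→d6:-→d7:-→d8:-→d9:-→d10:-→d11:-→d12:-→d13:H3→d14:-→d15:-→d16:H3→d17:-→d18:-→d19:-→d20:H0  best=H0
  - 70.9.0.0/16 clear@16
  - 70.9.19.48/28 clear@28
  ? 207.108.224.0  path d0:H2→d1:-→d2:-→d3:-→d4:-→d5:-→d6:-→d7:-→d8:-→d9:-→d10:-→d11:-→d12:-→d13:H3→d14:-→d15:-→d16:H3→d17:-→d18:-→d19:-→d20:H0  best=H0
  ? 207.108.224.2  path d0:H2→d1:-→d2:-→d3:-→d4:-→d5:-→d6:-→d7:-→d8:-→d9:-→d10:-→d11:-→d12:-→d13:H3→d14:-→d15:-→d16:H3→d17:-→d18:-→d19:-→d20:H0  best=H0

== LOOKUPS ==
["H3","H3","H3","H3","H0","H0","H0"]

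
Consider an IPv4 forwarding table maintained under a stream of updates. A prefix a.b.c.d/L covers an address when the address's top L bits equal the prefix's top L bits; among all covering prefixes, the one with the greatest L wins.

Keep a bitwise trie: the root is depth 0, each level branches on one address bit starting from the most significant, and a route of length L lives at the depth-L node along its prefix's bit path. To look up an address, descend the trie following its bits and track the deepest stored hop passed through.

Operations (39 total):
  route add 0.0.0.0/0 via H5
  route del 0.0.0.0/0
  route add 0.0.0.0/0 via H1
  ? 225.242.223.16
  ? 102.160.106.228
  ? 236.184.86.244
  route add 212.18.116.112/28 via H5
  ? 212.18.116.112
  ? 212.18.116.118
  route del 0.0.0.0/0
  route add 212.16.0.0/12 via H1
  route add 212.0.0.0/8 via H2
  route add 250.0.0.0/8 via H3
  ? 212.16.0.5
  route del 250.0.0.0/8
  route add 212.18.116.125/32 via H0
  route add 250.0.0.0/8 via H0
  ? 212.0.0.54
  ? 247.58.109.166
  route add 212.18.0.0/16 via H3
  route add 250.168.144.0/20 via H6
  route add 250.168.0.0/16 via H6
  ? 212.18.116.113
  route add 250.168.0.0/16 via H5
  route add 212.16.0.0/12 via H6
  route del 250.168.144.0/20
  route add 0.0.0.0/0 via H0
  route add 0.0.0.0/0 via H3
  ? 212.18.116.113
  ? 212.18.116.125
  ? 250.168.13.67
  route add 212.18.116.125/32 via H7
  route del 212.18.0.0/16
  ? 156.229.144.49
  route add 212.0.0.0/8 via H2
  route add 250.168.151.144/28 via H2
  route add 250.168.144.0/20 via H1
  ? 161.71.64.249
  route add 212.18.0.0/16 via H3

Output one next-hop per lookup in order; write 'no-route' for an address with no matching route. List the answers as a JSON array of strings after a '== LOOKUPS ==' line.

Apply in order:
  add 0.0.0.0/0 -> H5 at depth 0
  del 0.0.0.0/0 (clear depth 0)
  add 0.0.0.0/0 -> H1 at depth 0
  ? 225.242.223.16  path d0:H1  best=H1
  ? 102.160.106.228  path d0:H1  best=H1
  ? 236.184.86.244  path d0:H1  best=H1
  add 212.18.116.112/28 -> H5 at depth 28
  ? 212.18.116.112  path d0:H1→d1:-→d2:-→d3:-→d4:-→d5:-→d6:-→d7:-→d8:-→d9:-→d10:-→d11:-→d12:-→d13:-→d14:-→d15:-→d16:-→d17:-→d18:-→d19:-→d20:-→d21:-→d22:-→d23:-→d24:-→d25:-→d26:-→d27:-→d28:H5  best=H5
  ? 212.18.116.118  path d0:H1→d1:-→d2:-→d3:-→d4:-→d5:-→d6:-→d7:-→d8:-→d9:-→d10:-→d11:-→d12:-→d13:-→d14:-→d15:-→d16:-→d17:-→d18:-→d19:-→d20:-→d21:-→d22:-→d23:-→d24:-→d25:-→d26:-→d27:-→d28:H5  best=H5
  del 0.0.0.0/0 (clear depth 0)
  add 212.16.0.0/12 -> H1 at depth 12
  add 212.0.0.0/8 -> H2 at depth 8
  add 250.0.0.0/8 -> H3 at depth 8
  ? 212.16.0.5  path d0:-→d1:-→d2:-→d3:-→d4:-→d5:-→d6:-→d7:-→d8:H2→d9:-→d10:-→d11:-→d12:H1→d13:-→d14:-  best=H1
  del 250.0.0.0/8 (clear depth 8)
  add 212.18.116.125/32 -> H0 at depth 32
  add 250.0.0.0/8 -> H0 at depth 8
  ? 212.0.0.54  path d0:-→d1:-→d2:-→d3:-→d4:-→d5:-→d6:-→d7:-→d8:H2→d9:-→d10:-→d11:-  best=H2
  ? 247.58.109.166  path d0:-→d1:-→d2:-→d3:-→d4:-  best=no-route
  add 212.18.0.0/16 -> H3 at depth 16
  add 250.168.144.0/20 -> H6 at depth 20
  add 250.168.0.0/16 -> H6 at depth 16
  ? 212.18.116.113  path d0:-→d1:-→d2:-→d3:-→d4:-→d5:-→d6:-→d7:-→d8:H2→d9:-→d10:-→d11:-→d12:H1→d13:-→d14:-→d15:-→d16:H3→d17:-→d18:-→d19:-→d20:-→d21:-→d22:-→d23:-→d24:-→d25:-→d26:-→d27:-→d28:H5  best=H5
  add 250.168.0.0/16 -> H5 at depth 16
  add 212.16.0.0/12 -> H6 at depth 12
  del 250.168.144.0/20 (clear depth 20)
  add 0.0.0.0/0 -> H0 at depth 0
  add 0.0.0.0/0 -> H3 at depth 0
  ? 212.18.116.113  path d0:H3→d1:-→d2:-→d3:-→d4:-→d5:-→d6:-→d7:-→d8:H2→d9:-→d10:-→d11:-→d12:H6→d13:-→d14:-→d15:-→d16:H3→d17:-→d18:-→d19:-→d20:-→d21:-→d22:-→d23:-→d24:-→d25:-→d26:-→d27:-→d28:H5  best=H5
  ? 212.18.116.125  path d0:H3→d1:-→d2:-→d3:-→d4:-→d5:-→d6:-→d7:-→d8:H2→d9:-→d10:-→d11:-→d12:H6→d13:-→d14:-→d15:-→d16:H3→d17:-→d18:-→d19:-→d20:-→d21:-→d22:-→d23:-→d24:-→d25:-→d26:-→d27:-→d28:H5→d29:-→d30:-→d31:-→d32:H0  best=H0
  ? 250.168.13.67  path d0:H3→d1:-→d2:-→d3:-→d4:-→d5:-→d6:-→d7:-→d8:H0→d9:-→d10:-→d11:-→d12:-→d13:-→d14:-→d15:-→d16:H5  best=H5
  add 212.18.116.125/32 -> H7 at depth 32
  del 212.18.0.0/16 (clear depth 16)
  ? 156.229.144.49  path d0:H3→d1:-  best=H3
  add 212.0.0.0/8 -> H2 at depth 8
  add 250.168.151.144/28 -> H2 at depth 28
  add 250.168.144.0/20 -> H1 at depth 20
  ? 161.71.64.249  path d0:H3→d1:-  best=H3
  add 212.18.0.0/16 -> H3 at depth 16

== LOOKUPS ==
["H1","H1","H1","H5","H5","H1","H2","no-route","H5","H5","H0","H5","H3","H3"]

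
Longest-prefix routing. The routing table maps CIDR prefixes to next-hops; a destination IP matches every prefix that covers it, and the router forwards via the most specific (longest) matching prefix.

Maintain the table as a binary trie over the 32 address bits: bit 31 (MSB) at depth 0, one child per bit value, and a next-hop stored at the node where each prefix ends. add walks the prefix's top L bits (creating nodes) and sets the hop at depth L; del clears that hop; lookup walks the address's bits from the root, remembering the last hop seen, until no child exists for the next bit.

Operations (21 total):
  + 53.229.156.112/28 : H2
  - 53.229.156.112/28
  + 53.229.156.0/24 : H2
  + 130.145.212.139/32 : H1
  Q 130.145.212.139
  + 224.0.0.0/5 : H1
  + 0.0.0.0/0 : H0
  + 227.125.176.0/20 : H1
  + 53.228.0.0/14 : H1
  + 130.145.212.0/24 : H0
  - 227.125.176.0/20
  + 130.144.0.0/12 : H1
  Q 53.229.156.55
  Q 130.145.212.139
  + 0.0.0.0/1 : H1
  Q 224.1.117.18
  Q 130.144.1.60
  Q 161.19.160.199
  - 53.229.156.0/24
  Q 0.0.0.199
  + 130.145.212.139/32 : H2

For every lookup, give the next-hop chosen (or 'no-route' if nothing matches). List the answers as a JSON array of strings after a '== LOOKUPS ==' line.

Trace:
  + 53.229.156.112/28 (H2) depth=28
  - 53.229.156.112/28 clear@28
  + 53.229.156.0/24 (H2) depth=24
  + 130.145.212.139/32 (H1) depth=32
  lookup 130.145.212.139: bits 10000010100100011101010010001011 walk d0:-→d1:-→d2:-→d3:-→d4:-→d5:-→d6:-→d7:-→d8:-→d9:-→d10:-→d11:-→d12:-→d13:-→d14:-→d15:-→d16:-→d17:-→d18:-→d19:-→d20:-→d21:-→d22:-→d23:-→d24:-→d25:-→d26:-→d27:-→d28:-→d29:-→d30:-→d31:-→d32:H1 -> H1
  + 224.0.0.0/5 (H1) depth=5
  + 0.0.0.0/0 (H0) depth=0
  + 227.125.176.0/20 (H1) depth=20
  + 53.228.0.0/14 (H1) depth=14
  + 130.145.212.0/24 (H0) depth=24
  - 227.125.176.0/20 clear@20
  + 130.144.0.0/12 (H1) depth=12
  lookup 53.229.156.55: bits 0011010111100101100111000 walk d0:H0→d1:-→d2:-→d3:-→d4:-→d5:-→d6:-→d7:-→d8:-→d9:-→d10:-→d11:-→d12:-→d13:-→d14:H1→d15:-→d16:-→d17:-→d18:-→d19:-→d20:-→d21:-→d22:-→d23:-→d24:H2→d25:- -> H2
  lookup 130.145.212.139: bits 10000010100100011101010010001011 walk d0:H0→d1:-→d2:-→d3:-→d4:-→d5:-→d6:-→d7:-→d8:-→d9:-→d10:-→d11:-→d12:H1→d13:-→d14:-→d15:-→d16:-→d17:-→d18:-→d19:-→d20:-→d21:-→d22:-→d23:-→d24:H0→d25:-→d26:-→d27:-→d28:-→d29:-→d30:-→d31:-→d32:H1 -> H1
  + 0.0.0.0/1 (H1) depth=1
  lookup 224.1.117.18: bits 111000 walk d0:H0→d1:-→d2:-→d3:-→d4:-→d5:H1→d6:- -> H1
  lookup 130.144.1.60: bits 100000101001000 walk d0:H0→d1:-→d2:-→d3:-→d4:-→d5:-→d6:-→d7:-→d8:-→d9:-→d10:-→d11:-→d12:H1→d13:-→d14:-→d15:- -> H1
  lookup 161.19.160.199: bits 10 walk d0:H0→d1:-→d2:- -> H0
  - 53.229.156.0/24 clear@24
  lookup 0.0.0.199: bits 00 walk d0:H0→d1:H1→d2:- -> H1
  + 130.145.212.139/32 (H2) depth=32

== LOOKUPS ==
["H1","H2","H1","H1","H1","H0","H1"]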